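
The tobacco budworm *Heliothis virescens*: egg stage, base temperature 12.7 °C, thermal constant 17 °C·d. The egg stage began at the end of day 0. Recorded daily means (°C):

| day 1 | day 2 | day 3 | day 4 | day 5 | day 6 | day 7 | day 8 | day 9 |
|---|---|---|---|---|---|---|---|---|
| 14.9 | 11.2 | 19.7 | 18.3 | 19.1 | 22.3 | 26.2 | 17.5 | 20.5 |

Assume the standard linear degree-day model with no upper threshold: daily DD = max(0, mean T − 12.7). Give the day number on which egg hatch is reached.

Daily DD above 12.7 °C: 2.2, 0.0, 7.0, 5.6, 6.4, 9.6, 13.5, 4.8, 7.8.
Cumulative: 2.2, 2.2, 9.2, 14.8, 21.2, 30.8, 44.3, 49.1, 56.9.
The total first reaches 17 DD on day 5.

day 5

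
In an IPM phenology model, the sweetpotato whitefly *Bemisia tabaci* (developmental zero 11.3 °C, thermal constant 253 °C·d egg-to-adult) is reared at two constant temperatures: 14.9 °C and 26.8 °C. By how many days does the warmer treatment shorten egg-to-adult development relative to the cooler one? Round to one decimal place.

54.0 days

At 14.9 °C: 253 / (14.9 − 11.3) = 253 / 3.6 = 70.278 d.
At 26.8 °C: 253 / (26.8 − 11.3) = 253 / 15.5 = 16.323 d.
Difference = |70.278 − 16.323| = 53.955 ≈ 54.0 days.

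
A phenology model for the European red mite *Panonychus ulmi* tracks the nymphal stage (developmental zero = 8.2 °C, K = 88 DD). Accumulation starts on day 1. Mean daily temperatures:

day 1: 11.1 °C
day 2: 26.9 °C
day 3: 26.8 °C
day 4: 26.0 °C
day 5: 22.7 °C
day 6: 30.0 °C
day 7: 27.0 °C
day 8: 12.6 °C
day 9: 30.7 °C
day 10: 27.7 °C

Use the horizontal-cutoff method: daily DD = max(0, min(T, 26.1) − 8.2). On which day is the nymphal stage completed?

Daily DD above 8.2 °C (capped at 17.9): 2.9, 17.9, 17.9, 17.8, 14.5, 17.9, 17.9, 4.4, 17.9, 17.9.
Cumulative: 2.9, 20.8, 38.7, 56.5, 71.0, 88.9, 106.8, 111.2, 129.1, 147.0.
The total first reaches 88 DD on day 6.

day 6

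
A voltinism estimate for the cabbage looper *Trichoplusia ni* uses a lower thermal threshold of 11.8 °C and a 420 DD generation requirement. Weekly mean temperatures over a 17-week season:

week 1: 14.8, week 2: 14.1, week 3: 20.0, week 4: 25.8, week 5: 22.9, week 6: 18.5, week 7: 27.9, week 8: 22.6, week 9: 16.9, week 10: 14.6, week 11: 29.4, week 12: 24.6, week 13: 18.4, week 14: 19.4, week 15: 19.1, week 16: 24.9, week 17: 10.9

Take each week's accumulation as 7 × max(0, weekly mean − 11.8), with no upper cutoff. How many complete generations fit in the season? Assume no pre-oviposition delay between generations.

Weekly DD (7 × max(0, T̄ − 11.8)): 21.0, 16.1, 57.4, 98.0, 77.7, 46.9, 112.7, 75.6, 35.7, 19.6, 123.2, 89.6, 46.2, 53.2, 51.1, 91.7, 0.0.
Season total = 1015.7 DD.
Complete generations = ⌊1015.7 / 420⌋ = 2.

2 generations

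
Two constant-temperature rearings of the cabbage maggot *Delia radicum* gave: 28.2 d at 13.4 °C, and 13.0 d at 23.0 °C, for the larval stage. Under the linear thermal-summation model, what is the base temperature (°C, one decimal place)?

5.2 °C

Equal thermal constants: D₁(T₁ − T_b) = D₂(T₂ − T_b).
28.2·(13.4 − T_b) = 13.0·(23.0 − T_b)
T_b = (28.2·13.4 − 13.0·23.0) / (28.2 − 13.0) = 78.88 / 15.2 = 5.189 °C ≈ 5.2 °C.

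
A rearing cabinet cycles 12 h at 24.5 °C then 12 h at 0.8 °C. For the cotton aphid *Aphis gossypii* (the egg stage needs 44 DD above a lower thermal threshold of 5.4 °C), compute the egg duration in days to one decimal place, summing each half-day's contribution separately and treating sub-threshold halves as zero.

4.6 days

Day half: max(0, 24.5 − 5.4) × 0.5 = 19.1 × 0.5 = 9.55 DD.
Night half: max(0, 0.8 − 5.4) × 0.5 = 0.0 × 0.5 = 0.00 DD.
Per 24 h: 9.55 DD/day.
Duration = 44 / 9.55 = 4.607 ≈ 4.6 days.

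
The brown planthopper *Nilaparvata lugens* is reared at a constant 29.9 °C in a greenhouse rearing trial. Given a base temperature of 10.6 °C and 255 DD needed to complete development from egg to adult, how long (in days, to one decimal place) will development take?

Daily accumulation = 29.9 − 10.6 = 19.3 DD/day.
Duration = 255 / 19.3 = 13.212 ≈ 13.2 days.

13.2 days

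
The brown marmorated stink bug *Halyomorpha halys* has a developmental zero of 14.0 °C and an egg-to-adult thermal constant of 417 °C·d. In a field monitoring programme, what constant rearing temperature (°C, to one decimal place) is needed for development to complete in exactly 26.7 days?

29.6 °C

Required daily accumulation = 417 / 26.7 = 15.618 DD/day.
T = T_base + 15.618 = 14.0 + 15.618 = 29.618 ≈ 29.6 °C.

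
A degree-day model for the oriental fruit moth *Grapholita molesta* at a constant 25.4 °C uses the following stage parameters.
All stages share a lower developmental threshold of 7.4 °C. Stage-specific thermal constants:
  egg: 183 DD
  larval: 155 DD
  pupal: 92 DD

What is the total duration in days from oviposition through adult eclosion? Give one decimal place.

Daily accumulation at 25.4 °C = 25.4 − 7.4 = 18.0 DD/day.
Total K = 183 + 155 + 92 = 430 DD.
Total duration = 430 / 18.0 = 23.889 ≈ 23.9 days.

23.9 days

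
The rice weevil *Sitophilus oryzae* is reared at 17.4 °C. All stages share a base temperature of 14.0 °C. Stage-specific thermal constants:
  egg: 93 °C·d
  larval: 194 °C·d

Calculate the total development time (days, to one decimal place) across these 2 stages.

Daily accumulation at 17.4 °C = 17.4 − 14.0 = 3.4 DD/day.
Total K = 93 + 194 = 287 DD.
Total duration = 287 / 3.4 = 84.412 ≈ 84.4 days.

84.4 days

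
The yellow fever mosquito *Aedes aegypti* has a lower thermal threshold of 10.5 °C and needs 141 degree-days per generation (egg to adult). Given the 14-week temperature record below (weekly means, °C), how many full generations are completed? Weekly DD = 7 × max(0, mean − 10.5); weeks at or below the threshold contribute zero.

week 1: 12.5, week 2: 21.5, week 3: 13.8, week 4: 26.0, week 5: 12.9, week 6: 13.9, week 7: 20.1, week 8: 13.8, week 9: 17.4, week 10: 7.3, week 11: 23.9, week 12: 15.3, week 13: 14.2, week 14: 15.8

Weekly DD (7 × max(0, T̄ − 10.5)): 14.0, 77.0, 23.1, 108.5, 16.8, 23.8, 67.2, 23.1, 48.3, 0.0, 93.8, 33.6, 25.9, 37.1.
Season total = 592.2 DD.
Complete generations = ⌊592.2 / 141⌋ = 4.

4 generations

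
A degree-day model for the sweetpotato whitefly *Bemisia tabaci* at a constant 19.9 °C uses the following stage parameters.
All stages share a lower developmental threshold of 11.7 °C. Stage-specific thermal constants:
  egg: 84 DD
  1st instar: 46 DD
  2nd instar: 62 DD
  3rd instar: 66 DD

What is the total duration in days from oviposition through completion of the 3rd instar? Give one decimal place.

31.5 days

Daily accumulation at 19.9 °C = 19.9 − 11.7 = 8.2 DD/day.
Total K = 84 + 46 + 62 + 66 = 258 DD.
Total duration = 258 / 8.2 = 31.463 ≈ 31.5 days.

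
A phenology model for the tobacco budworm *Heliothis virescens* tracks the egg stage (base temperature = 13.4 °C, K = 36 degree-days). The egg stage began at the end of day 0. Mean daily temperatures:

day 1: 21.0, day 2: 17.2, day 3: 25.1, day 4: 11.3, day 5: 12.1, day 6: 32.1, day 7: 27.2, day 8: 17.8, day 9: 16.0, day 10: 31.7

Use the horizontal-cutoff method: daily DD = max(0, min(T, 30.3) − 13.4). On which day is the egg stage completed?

day 6

Daily DD above 13.4 °C (capped at 16.9): 7.6, 3.8, 11.7, 0.0, 0.0, 16.9, 13.8, 4.4, 2.6, 16.9.
Cumulative: 7.6, 11.4, 23.1, 23.1, 23.1, 40.0, 53.8, 58.2, 60.8, 77.7.
The total first reaches 36 DD on day 6.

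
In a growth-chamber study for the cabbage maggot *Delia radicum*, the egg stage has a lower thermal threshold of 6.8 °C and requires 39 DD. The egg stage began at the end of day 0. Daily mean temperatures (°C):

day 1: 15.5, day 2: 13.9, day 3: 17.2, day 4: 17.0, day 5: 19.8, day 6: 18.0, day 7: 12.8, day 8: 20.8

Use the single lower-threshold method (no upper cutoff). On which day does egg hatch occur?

Daily DD above 6.8 °C: 8.7, 7.1, 10.4, 10.2, 13.0, 11.2, 6.0, 14.0.
Cumulative: 8.7, 15.8, 26.2, 36.4, 49.4, 60.6, 66.6, 80.6.
The total first reaches 39 DD on day 5.

day 5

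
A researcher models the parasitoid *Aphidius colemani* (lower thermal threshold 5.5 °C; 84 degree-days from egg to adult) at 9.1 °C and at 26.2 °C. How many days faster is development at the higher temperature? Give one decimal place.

At 9.1 °C: 84 / (9.1 − 5.5) = 84 / 3.6 = 23.333 d.
At 26.2 °C: 84 / (26.2 − 5.5) = 84 / 20.7 = 4.058 d.
Difference = |23.333 − 4.058| = 19.275 ≈ 19.3 days.

19.3 days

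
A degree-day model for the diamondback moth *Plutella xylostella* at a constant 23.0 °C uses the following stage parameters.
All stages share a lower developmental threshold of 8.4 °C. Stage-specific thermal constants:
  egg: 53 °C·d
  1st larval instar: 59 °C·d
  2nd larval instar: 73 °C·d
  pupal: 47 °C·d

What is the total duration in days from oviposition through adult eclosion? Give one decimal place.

Daily accumulation at 23.0 °C = 23.0 − 8.4 = 14.6 DD/day.
Total K = 53 + 59 + 73 + 47 = 232 DD.
Total duration = 232 / 14.6 = 15.890 ≈ 15.9 days.

15.9 days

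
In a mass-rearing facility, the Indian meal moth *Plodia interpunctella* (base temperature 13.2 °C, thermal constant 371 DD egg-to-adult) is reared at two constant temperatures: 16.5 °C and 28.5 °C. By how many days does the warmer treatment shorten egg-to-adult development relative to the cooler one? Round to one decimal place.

At 16.5 °C: 371 / (16.5 − 13.2) = 371 / 3.3 = 112.424 d.
At 28.5 °C: 371 / (28.5 − 13.2) = 371 / 15.3 = 24.248 d.
Difference = |112.424 − 24.248| = 88.176 ≈ 88.2 days.

88.2 days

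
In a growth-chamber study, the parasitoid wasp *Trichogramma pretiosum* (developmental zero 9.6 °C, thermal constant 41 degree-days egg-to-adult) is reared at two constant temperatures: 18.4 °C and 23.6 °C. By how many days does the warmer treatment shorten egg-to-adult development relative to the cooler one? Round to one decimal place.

1.7 days

At 18.4 °C: 41 / (18.4 − 9.6) = 41 / 8.8 = 4.659 d.
At 23.6 °C: 41 / (23.6 − 9.6) = 41 / 14.0 = 2.929 d.
Difference = |4.659 − 2.929| = 1.731 ≈ 1.7 days.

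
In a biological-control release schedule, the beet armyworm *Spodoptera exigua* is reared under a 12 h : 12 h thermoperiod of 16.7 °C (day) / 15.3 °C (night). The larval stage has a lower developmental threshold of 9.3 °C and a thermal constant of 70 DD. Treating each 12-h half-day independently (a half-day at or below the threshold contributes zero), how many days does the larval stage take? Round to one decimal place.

10.4 days

Day half: max(0, 16.7 − 9.3) × 0.5 = 7.4 × 0.5 = 3.70 DD.
Night half: max(0, 15.3 − 9.3) × 0.5 = 6.0 × 0.5 = 3.00 DD.
Per 24 h: 6.70 DD/day.
Duration = 70 / 6.70 = 10.448 ≈ 10.4 days.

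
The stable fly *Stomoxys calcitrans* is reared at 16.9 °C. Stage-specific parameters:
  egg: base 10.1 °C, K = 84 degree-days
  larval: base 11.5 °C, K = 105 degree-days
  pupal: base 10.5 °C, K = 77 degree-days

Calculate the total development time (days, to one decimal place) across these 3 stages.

egg: 84 / (16.9 − 10.1) = 84 / 6.8 = 12.353 d.
larval: 105 / (16.9 − 11.5) = 105 / 5.4 = 19.444 d.
pupal: 77 / (16.9 − 10.5) = 77 / 6.4 = 12.031 d.
Sum = 43.829 ≈ 43.8 days.

43.8 days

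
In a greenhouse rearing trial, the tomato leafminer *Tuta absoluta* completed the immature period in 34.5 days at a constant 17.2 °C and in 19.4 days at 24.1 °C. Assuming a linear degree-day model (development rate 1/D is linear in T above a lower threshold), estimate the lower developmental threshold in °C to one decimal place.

8.3 °C

Under the model K = D·(T − T_b), so D₁·(T₁ − T_b) = D₂·(T₂ − T_b).
34.5·(17.2 − T_b) = 19.4·(24.1 − T_b)
T_b = (34.5·17.2 − 19.4·24.1) / (34.5 − 19.4) = 125.86 / 15.1 = 8.335 °C ≈ 8.3 °C.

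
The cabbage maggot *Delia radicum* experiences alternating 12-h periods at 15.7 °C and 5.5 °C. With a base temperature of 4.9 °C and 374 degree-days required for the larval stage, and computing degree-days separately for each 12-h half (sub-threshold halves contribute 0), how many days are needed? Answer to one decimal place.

65.6 days

Day half: max(0, 15.7 − 4.9) × 0.5 = 10.8 × 0.5 = 5.40 DD.
Night half: max(0, 5.5 − 4.9) × 0.5 = 0.6 × 0.5 = 0.30 DD.
Per 24 h: 5.70 DD/day.
Duration = 374 / 5.70 = 65.614 ≈ 65.6 days.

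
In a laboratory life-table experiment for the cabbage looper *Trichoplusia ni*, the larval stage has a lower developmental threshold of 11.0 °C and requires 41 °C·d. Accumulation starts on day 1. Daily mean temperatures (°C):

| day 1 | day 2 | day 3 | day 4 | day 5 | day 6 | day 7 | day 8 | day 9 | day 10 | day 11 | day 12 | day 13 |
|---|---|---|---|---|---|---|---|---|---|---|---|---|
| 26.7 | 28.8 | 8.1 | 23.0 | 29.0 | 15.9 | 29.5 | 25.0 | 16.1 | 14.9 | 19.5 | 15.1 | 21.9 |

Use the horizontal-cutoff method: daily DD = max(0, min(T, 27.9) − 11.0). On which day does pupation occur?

Daily DD above 11.0 °C (capped at 16.9): 15.7, 16.9, 0.0, 12.0, 16.9, 4.9, 16.9, 14.0, 5.1, 3.9, 8.5, 4.1, 10.9.
Cumulative: 15.7, 32.6, 32.6, 44.6, 61.5, 66.4, 83.3, 97.3, 102.4, 106.3, 114.8, 118.9, 129.8.
The total first reaches 41 DD on day 4.

day 4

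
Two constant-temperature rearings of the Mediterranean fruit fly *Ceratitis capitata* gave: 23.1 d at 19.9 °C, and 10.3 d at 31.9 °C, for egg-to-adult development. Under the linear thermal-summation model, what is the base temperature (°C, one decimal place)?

10.2 °C

Under the model K = D·(T − T_b), so D₁·(T₁ − T_b) = D₂·(T₂ − T_b).
23.1·(19.9 − T_b) = 10.3·(31.9 − T_b)
T_b = (23.1·19.9 − 10.3·31.9) / (23.1 − 10.3) = 131.12 / 12.8 = 10.244 °C ≈ 10.2 °C.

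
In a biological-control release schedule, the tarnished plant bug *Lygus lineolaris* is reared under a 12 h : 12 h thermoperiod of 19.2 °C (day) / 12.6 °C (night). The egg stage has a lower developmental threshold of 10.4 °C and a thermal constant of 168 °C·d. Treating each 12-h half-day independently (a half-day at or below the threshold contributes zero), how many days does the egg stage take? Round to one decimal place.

30.5 days

Day half: max(0, 19.2 − 10.4) × 0.5 = 8.8 × 0.5 = 4.40 DD.
Night half: max(0, 12.6 − 10.4) × 0.5 = 2.2 × 0.5 = 1.10 DD.
Per 24 h: 5.50 DD/day.
Duration = 168 / 5.50 = 30.545 ≈ 30.5 days.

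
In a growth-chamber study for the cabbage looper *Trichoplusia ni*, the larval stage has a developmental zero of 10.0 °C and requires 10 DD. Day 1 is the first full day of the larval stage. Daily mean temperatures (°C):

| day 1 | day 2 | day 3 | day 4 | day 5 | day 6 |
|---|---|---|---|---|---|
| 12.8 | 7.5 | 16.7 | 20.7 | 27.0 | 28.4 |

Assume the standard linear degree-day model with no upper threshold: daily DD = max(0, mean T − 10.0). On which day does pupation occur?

day 4

Daily DD above 10.0 °C: 2.8, 0.0, 6.7, 10.7, 17.0, 18.4.
Cumulative: 2.8, 2.8, 9.5, 20.2, 37.2, 55.6.
The total first reaches 10 DD on day 4.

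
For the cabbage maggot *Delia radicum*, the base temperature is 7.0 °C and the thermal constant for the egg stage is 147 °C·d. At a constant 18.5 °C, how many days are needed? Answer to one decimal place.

12.8 days

Daily accumulation = 18.5 − 7.0 = 11.5 DD/day.
Duration = 147 / 11.5 = 12.783 ≈ 12.8 days.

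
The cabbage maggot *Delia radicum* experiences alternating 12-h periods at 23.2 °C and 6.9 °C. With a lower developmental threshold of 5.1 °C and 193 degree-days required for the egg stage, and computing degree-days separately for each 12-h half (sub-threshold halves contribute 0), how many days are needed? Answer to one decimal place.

19.4 days

Day half: max(0, 23.2 − 5.1) × 0.5 = 18.1 × 0.5 = 9.05 DD.
Night half: max(0, 6.9 − 5.1) × 0.5 = 1.8 × 0.5 = 0.90 DD.
Per 24 h: 9.95 DD/day.
Duration = 193 / 9.95 = 19.397 ≈ 19.4 days.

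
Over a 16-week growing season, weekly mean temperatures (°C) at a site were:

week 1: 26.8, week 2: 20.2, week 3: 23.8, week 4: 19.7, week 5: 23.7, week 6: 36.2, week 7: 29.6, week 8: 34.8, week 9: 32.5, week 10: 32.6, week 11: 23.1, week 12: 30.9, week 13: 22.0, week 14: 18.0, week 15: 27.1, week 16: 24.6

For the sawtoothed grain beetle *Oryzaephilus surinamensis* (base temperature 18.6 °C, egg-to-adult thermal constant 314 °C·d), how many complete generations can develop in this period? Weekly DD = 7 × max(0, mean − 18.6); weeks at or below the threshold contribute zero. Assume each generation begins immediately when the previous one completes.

Weekly DD (7 × max(0, T̄ − 18.6)): 57.4, 11.2, 36.4, 7.7, 35.7, 123.2, 77.0, 113.4, 97.3, 98.0, 31.5, 86.1, 23.8, 0.0, 59.5, 42.0.
Season total = 900.2 DD.
Complete generations = ⌊900.2 / 314⌋ = 2.

2 generations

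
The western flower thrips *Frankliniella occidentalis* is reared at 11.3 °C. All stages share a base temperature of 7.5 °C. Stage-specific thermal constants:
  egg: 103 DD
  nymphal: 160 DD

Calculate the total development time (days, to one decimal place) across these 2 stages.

Daily accumulation at 11.3 °C = 11.3 − 7.5 = 3.8 DD/day.
Total K = 103 + 160 = 263 DD.
Total duration = 263 / 3.8 = 69.211 ≈ 69.2 days.

69.2 days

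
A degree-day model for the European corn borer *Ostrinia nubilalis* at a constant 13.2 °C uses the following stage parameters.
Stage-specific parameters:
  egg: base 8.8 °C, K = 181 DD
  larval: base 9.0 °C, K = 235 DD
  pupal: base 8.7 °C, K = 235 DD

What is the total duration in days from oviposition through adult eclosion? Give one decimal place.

149.3 days

egg: 181 / (13.2 − 8.8) = 181 / 4.4 = 41.136 d.
larval: 235 / (13.2 − 9.0) = 235 / 4.2 = 55.952 d.
pupal: 235 / (13.2 − 8.7) = 235 / 4.5 = 52.222 d.
Sum = 149.311 ≈ 149.3 days.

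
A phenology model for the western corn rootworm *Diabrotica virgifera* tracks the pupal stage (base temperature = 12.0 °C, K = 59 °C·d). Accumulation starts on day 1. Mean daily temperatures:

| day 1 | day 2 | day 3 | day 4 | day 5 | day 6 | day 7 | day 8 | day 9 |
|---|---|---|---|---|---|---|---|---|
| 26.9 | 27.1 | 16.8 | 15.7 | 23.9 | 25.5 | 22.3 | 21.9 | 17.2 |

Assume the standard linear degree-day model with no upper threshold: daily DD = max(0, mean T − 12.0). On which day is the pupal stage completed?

day 6

Daily DD above 12.0 °C: 14.9, 15.1, 4.8, 3.7, 11.9, 13.5, 10.3, 9.9, 5.2.
Cumulative: 14.9, 30.0, 34.8, 38.5, 50.4, 63.9, 74.2, 84.1, 89.3.
The total first reaches 59 DD on day 6.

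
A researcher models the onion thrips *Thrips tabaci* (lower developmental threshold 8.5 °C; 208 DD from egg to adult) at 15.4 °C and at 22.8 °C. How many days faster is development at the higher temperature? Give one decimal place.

15.6 days

At 15.4 °C: 208 / (15.4 − 8.5) = 208 / 6.9 = 30.145 d.
At 22.8 °C: 208 / (22.8 − 8.5) = 208 / 14.3 = 14.545 d.
Difference = |30.145 − 14.545| = 15.599 ≈ 15.6 days.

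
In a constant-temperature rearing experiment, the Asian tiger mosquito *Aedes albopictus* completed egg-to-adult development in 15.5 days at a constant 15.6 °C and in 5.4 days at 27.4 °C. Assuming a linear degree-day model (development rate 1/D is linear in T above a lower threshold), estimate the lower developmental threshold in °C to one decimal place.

9.3 °C

Equal thermal constants: D₁(T₁ − T_b) = D₂(T₂ − T_b).
15.5·(15.6 − T_b) = 5.4·(27.4 − T_b)
T_b = (15.5·15.6 − 5.4·27.4) / (15.5 − 5.4) = 93.84 / 10.1 = 9.291 °C ≈ 9.3 °C.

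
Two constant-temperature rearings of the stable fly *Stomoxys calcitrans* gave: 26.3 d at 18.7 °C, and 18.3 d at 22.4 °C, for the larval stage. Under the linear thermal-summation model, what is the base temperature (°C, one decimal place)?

10.2 °C

Linear rate model ⇒ the product D·(T − T_b) is constant across temperatures.
26.3·(18.7 − T_b) = 18.3·(22.4 − T_b)
T_b = (26.3·18.7 − 18.3·22.4) / (26.3 − 18.3) = 81.89 / 8.0 = 10.236 °C ≈ 10.2 °C.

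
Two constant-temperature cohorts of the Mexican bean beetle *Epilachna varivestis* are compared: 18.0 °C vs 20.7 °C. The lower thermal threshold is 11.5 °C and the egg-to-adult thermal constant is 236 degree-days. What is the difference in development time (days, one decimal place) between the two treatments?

At 18.0 °C: 236 / (18.0 − 11.5) = 236 / 6.5 = 36.308 d.
At 20.7 °C: 236 / (20.7 − 11.5) = 236 / 9.2 = 25.652 d.
Difference = |36.308 − 25.652| = 10.656 ≈ 10.7 days.

10.7 days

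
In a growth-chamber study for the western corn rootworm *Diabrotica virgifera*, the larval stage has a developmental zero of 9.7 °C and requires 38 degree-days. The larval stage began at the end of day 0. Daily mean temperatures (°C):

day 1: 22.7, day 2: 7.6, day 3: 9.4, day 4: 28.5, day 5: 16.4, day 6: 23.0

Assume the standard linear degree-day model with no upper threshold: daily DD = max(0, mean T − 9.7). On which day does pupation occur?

day 5

Daily DD above 9.7 °C: 13.0, 0.0, 0.0, 18.8, 6.7, 13.3.
Cumulative: 13.0, 13.0, 13.0, 31.8, 38.5, 51.8.
The total first reaches 38 DD on day 5.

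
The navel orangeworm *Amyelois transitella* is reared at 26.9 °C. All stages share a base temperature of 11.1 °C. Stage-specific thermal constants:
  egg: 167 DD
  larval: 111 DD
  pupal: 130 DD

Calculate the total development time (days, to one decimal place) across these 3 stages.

Daily accumulation at 26.9 °C = 26.9 − 11.1 = 15.8 DD/day.
Total K = 167 + 111 + 130 = 408 DD.
Total duration = 408 / 15.8 = 25.823 ≈ 25.8 days.

25.8 days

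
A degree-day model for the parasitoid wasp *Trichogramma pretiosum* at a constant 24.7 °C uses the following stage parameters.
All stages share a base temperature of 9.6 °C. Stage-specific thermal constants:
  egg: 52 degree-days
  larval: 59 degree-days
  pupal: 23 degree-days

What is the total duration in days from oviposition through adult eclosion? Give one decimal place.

8.9 days

Daily accumulation at 24.7 °C = 24.7 − 9.6 = 15.1 DD/day.
Total K = 52 + 59 + 23 = 134 DD.
Total duration = 134 / 15.1 = 8.874 ≈ 8.9 days.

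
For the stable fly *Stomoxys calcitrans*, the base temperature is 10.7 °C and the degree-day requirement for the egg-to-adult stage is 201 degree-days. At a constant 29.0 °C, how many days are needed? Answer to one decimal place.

Daily accumulation = 29.0 − 10.7 = 18.3 DD/day.
Duration = 201 / 18.3 = 10.984 ≈ 11.0 days.

11.0 days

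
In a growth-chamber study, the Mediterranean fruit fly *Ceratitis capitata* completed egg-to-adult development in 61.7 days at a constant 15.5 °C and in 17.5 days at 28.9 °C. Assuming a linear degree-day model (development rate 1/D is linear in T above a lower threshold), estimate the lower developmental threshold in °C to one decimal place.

10.2 °C

Under the model K = D·(T − T_b), so D₁·(T₁ − T_b) = D₂·(T₂ − T_b).
61.7·(15.5 − T_b) = 17.5·(28.9 − T_b)
T_b = (61.7·15.5 − 17.5·28.9) / (61.7 − 17.5) = 450.60 / 44.2 = 10.195 °C ≈ 10.2 °C.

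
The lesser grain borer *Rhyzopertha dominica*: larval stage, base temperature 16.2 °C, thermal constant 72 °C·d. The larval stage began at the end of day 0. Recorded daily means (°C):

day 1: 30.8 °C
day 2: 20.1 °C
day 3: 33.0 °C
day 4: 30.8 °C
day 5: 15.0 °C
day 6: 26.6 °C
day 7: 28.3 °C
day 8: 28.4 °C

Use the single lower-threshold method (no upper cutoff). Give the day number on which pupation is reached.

day 7

Daily DD above 16.2 °C: 14.6, 3.9, 16.8, 14.6, 0.0, 10.4, 12.1, 12.2.
Cumulative: 14.6, 18.5, 35.3, 49.9, 49.9, 60.3, 72.4, 84.6.
The total first reaches 72 DD on day 7.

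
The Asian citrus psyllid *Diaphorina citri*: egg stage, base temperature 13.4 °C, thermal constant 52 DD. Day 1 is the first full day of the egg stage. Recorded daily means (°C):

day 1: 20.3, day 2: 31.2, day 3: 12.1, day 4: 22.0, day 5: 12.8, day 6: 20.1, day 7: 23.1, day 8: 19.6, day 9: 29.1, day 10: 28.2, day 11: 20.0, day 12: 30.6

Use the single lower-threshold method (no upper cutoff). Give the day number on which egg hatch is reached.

Daily DD above 13.4 °C: 6.9, 17.8, 0.0, 8.6, 0.0, 6.7, 9.7, 6.2, 15.7, 14.8, 6.6, 17.2.
Cumulative: 6.9, 24.7, 24.7, 33.3, 33.3, 40.0, 49.7, 55.9, 71.6, 86.4, 93.0, 110.2.
The total first reaches 52 DD on day 8.

day 8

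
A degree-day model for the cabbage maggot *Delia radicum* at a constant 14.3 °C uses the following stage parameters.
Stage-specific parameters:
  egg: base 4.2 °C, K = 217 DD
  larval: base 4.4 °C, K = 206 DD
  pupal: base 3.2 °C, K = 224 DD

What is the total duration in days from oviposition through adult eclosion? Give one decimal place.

egg: 217 / (14.3 − 4.2) = 217 / 10.1 = 21.485 d.
larval: 206 / (14.3 − 4.4) = 206 / 9.9 = 20.808 d.
pupal: 224 / (14.3 − 3.2) = 224 / 11.1 = 20.180 d.
Sum = 62.473 ≈ 62.5 days.

62.5 days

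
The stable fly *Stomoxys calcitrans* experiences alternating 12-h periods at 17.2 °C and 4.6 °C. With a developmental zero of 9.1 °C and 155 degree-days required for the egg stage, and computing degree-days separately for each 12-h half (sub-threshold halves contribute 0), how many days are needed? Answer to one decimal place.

Day half: max(0, 17.2 − 9.1) × 0.5 = 8.1 × 0.5 = 4.05 DD.
Night half: max(0, 4.6 − 9.1) × 0.5 = 0.0 × 0.5 = 0.00 DD.
Per 24 h: 4.05 DD/day.
Duration = 155 / 4.05 = 38.272 ≈ 38.3 days.

38.3 days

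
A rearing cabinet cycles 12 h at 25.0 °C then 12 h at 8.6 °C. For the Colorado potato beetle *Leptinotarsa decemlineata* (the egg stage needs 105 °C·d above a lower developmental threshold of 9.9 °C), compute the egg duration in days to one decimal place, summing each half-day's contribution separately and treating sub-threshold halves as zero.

Day half: max(0, 25.0 − 9.9) × 0.5 = 15.1 × 0.5 = 7.55 DD.
Night half: max(0, 8.6 − 9.9) × 0.5 = 0.0 × 0.5 = 0.00 DD.
Per 24 h: 7.55 DD/day.
Duration = 105 / 7.55 = 13.907 ≈ 13.9 days.

13.9 days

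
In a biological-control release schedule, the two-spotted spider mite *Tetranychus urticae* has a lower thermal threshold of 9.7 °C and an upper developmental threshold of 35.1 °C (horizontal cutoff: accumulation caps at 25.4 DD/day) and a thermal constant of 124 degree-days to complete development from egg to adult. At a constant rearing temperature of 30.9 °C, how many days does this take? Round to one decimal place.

Daily accumulation = 30.9 − 9.7 = 21.2 DD/day.
Duration = 124 / 21.2 = 5.849 ≈ 5.8 days.

5.8 days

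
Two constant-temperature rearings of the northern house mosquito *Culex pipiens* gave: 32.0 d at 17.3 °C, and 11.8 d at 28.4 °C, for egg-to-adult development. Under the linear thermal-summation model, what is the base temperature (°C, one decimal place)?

Linear rate model ⇒ the product D·(T − T_b) is constant across temperatures.
32.0·(17.3 − T_b) = 11.8·(28.4 − T_b)
T_b = (32.0·17.3 − 11.8·28.4) / (32.0 − 11.8) = 218.48 / 20.2 = 10.816 °C ≈ 10.8 °C.

10.8 °C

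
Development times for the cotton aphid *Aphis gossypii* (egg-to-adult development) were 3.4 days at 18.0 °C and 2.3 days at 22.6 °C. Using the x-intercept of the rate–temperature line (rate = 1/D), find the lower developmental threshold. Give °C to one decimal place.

Under the model K = D·(T − T_b), so D₁·(T₁ − T_b) = D₂·(T₂ − T_b).
3.4·(18.0 − T_b) = 2.3·(22.6 − T_b)
T_b = (3.4·18.0 − 2.3·22.6) / (3.4 − 2.3) = 9.22 / 1.1 = 8.382 °C ≈ 8.4 °C.

8.4 °C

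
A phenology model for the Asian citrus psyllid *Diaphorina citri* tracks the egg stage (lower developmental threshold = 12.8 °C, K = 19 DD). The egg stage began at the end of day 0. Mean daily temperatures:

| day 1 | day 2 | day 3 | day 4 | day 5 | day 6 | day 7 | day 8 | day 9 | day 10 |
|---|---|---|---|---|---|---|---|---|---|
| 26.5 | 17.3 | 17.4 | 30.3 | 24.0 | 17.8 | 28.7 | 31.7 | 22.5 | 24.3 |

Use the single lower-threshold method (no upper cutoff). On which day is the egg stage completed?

day 3

Daily DD above 12.8 °C: 13.7, 4.5, 4.6, 17.5, 11.2, 5.0, 15.9, 18.9, 9.7, 11.5.
Cumulative: 13.7, 18.2, 22.8, 40.3, 51.5, 56.5, 72.4, 91.3, 101.0, 112.5.
The total first reaches 19 DD on day 3.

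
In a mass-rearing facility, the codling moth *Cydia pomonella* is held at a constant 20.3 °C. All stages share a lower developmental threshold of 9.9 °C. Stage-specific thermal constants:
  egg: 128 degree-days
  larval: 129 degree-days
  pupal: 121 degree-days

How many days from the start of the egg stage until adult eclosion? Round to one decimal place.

Daily accumulation at 20.3 °C = 20.3 − 9.9 = 10.4 DD/day.
Total K = 128 + 129 + 121 = 378 DD.
Total duration = 378 / 10.4 = 36.346 ≈ 36.3 days.

36.3 days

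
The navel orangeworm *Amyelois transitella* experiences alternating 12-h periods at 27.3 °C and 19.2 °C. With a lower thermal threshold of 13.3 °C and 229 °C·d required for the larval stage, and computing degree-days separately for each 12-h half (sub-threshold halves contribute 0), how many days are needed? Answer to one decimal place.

Day half: max(0, 27.3 − 13.3) × 0.5 = 14.0 × 0.5 = 7.00 DD.
Night half: max(0, 19.2 − 13.3) × 0.5 = 5.9 × 0.5 = 2.95 DD.
Per 24 h: 9.95 DD/day.
Duration = 229 / 9.95 = 23.015 ≈ 23.0 days.

23.0 days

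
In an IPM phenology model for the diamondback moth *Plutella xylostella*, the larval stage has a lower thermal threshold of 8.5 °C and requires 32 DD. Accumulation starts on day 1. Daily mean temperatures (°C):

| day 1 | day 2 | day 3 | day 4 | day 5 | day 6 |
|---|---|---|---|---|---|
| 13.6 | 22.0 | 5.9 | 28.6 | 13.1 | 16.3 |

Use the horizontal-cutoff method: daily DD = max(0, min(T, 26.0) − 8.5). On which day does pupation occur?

Daily DD above 8.5 °C (capped at 17.5): 5.1, 13.5, 0.0, 17.5, 4.6, 7.8.
Cumulative: 5.1, 18.6, 18.6, 36.1, 40.7, 48.5.
The total first reaches 32 DD on day 4.

day 4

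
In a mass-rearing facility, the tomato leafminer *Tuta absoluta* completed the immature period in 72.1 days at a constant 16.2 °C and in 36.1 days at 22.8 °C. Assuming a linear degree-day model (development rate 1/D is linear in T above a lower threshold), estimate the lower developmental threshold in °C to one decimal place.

9.6 °C

Linear rate model ⇒ the product D·(T − T_b) is constant across temperatures.
72.1·(16.2 − T_b) = 36.1·(22.8 − T_b)
T_b = (72.1·16.2 − 36.1·22.8) / (72.1 − 36.1) = 344.94 / 36.0 = 9.582 °C ≈ 9.6 °C.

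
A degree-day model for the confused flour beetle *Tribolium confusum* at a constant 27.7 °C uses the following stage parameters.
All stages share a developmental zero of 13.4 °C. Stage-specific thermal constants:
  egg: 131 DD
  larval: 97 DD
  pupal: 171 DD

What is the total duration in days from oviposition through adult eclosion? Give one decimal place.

27.9 days

Daily accumulation at 27.7 °C = 27.7 − 13.4 = 14.3 DD/day.
Total K = 131 + 97 + 171 = 399 DD.
Total duration = 399 / 14.3 = 27.902 ≈ 27.9 days.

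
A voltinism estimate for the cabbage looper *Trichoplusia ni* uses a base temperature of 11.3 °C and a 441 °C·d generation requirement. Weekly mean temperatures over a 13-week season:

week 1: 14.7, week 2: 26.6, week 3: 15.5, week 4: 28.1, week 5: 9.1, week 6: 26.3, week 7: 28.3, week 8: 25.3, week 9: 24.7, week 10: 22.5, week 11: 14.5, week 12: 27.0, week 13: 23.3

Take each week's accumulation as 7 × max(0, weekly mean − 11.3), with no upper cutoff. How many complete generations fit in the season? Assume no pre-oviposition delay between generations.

2 generations

Weekly DD (7 × max(0, T̄ − 11.3)): 23.8, 107.1, 29.4, 117.6, 0.0, 105.0, 119.0, 98.0, 93.8, 78.4, 22.4, 109.9, 84.0.
Season total = 988.4 DD.
Complete generations = ⌊988.4 / 441⌋ = 2.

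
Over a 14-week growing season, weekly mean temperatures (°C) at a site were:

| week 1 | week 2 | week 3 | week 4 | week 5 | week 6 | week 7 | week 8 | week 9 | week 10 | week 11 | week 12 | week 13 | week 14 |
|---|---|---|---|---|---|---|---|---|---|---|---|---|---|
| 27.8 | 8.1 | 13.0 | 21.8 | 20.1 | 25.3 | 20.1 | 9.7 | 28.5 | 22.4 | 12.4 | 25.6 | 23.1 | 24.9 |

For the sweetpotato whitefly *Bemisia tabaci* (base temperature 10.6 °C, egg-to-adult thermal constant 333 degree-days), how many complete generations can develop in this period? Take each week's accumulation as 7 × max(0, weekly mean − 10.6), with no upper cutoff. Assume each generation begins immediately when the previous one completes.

Weekly DD (7 × max(0, T̄ − 10.6)): 120.4, 0.0, 16.8, 78.4, 66.5, 102.9, 66.5, 0.0, 125.3, 82.6, 12.6, 105.0, 87.5, 100.1.
Season total = 964.6 DD.
Complete generations = ⌊964.6 / 333⌋ = 2.

2 generations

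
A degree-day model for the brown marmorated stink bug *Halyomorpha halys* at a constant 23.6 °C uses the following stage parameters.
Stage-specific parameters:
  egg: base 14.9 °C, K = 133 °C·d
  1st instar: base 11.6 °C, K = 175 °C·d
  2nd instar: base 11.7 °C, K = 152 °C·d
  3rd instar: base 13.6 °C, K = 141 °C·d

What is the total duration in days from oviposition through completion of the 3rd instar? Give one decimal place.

egg: 133 / (23.6 − 14.9) = 133 / 8.7 = 15.287 d.
1st instar: 175 / (23.6 − 11.6) = 175 / 12.0 = 14.583 d.
2nd instar: 152 / (23.6 − 11.7) = 152 / 11.9 = 12.773 d.
3rd instar: 141 / (23.6 − 13.6) = 141 / 10.0 = 14.100 d.
Sum = 56.744 ≈ 56.7 days.

56.7 days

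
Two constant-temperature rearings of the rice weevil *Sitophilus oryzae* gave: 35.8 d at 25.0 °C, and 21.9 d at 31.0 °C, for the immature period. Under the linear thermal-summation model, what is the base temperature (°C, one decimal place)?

Equal thermal constants: D₁(T₁ − T_b) = D₂(T₂ − T_b).
35.8·(25.0 − T_b) = 21.9·(31.0 − T_b)
T_b = (35.8·25.0 − 21.9·31.0) / (35.8 − 21.9) = 216.10 / 13.9 = 15.547 °C ≈ 15.5 °C.

15.5 °C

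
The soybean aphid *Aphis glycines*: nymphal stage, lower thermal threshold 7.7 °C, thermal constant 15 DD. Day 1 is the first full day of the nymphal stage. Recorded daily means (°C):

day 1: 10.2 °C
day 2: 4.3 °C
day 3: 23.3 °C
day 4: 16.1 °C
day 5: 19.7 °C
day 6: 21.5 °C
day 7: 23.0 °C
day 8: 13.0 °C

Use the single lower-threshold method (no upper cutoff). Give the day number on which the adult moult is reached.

day 3

Daily DD above 7.7 °C: 2.5, 0.0, 15.6, 8.4, 12.0, 13.8, 15.3, 5.3.
Cumulative: 2.5, 2.5, 18.1, 26.5, 38.5, 52.3, 67.6, 72.9.
The total first reaches 15 DD on day 3.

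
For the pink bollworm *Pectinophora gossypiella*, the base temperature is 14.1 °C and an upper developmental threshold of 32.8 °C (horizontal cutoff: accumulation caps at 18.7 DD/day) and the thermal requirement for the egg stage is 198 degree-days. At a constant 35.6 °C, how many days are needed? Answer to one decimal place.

10.6 days

Temperature 35.6 °C exceeds the upper threshold, so daily accumulation caps at 32.8 − 14.1 = 18.7 DD/day.
Duration = 198 / 18.7 = 10.588 ≈ 10.6 days.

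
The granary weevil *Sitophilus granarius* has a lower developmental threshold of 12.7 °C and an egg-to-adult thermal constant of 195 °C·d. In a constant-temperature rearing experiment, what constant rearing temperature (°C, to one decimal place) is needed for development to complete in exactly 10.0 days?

Required daily accumulation = 195 / 10.0 = 19.500 DD/day.
T = T_base + 19.500 = 12.7 + 19.500 = 32.200 ≈ 32.2 °C.

32.2 °C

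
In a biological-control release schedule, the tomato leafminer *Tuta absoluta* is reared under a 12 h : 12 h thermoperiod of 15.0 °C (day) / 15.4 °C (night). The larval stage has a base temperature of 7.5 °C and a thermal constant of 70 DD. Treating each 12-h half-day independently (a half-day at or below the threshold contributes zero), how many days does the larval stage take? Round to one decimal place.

Day half: max(0, 15.0 − 7.5) × 0.5 = 7.5 × 0.5 = 3.75 DD.
Night half: max(0, 15.4 − 7.5) × 0.5 = 7.9 × 0.5 = 3.95 DD.
Per 24 h: 7.70 DD/day.
Duration = 70 / 7.70 = 9.091 ≈ 9.1 days.

9.1 days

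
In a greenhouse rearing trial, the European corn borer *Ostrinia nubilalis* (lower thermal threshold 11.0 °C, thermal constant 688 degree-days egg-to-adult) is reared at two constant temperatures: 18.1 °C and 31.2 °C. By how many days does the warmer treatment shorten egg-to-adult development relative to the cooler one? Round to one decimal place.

At 18.1 °C: 688 / (18.1 − 11.0) = 688 / 7.1 = 96.901 d.
At 31.2 °C: 688 / (31.2 − 11.0) = 688 / 20.2 = 34.059 d.
Difference = |96.901 − 34.059| = 62.842 ≈ 62.8 days.

62.8 days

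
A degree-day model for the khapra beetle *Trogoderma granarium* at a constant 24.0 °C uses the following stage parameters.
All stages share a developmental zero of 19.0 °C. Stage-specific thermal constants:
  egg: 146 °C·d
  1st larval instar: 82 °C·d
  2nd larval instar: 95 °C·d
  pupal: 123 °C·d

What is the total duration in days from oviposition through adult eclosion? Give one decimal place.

89.2 days

Daily accumulation at 24.0 °C = 24.0 − 19.0 = 5.0 DD/day.
Total K = 146 + 82 + 95 + 123 = 446 DD.
Total duration = 446 / 5.0 = 89.200 ≈ 89.2 days.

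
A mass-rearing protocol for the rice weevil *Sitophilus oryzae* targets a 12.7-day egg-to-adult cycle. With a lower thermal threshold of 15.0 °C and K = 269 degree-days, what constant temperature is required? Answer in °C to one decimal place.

36.2 °C

Required daily accumulation = 269 / 12.7 = 21.181 DD/day.
T = T_base + 21.181 = 15.0 + 21.181 = 36.181 ≈ 36.2 °C.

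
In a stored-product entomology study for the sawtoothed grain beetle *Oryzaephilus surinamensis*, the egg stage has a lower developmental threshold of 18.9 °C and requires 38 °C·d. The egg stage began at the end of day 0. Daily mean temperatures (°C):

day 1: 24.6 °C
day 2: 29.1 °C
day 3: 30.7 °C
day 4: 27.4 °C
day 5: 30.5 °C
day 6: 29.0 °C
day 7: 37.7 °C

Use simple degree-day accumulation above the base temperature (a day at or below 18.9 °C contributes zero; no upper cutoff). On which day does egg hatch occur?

Daily DD above 18.9 °C: 5.7, 10.2, 11.8, 8.5, 11.6, 10.1, 18.8.
Cumulative: 5.7, 15.9, 27.7, 36.2, 47.8, 57.9, 76.7.
The total first reaches 38 DD on day 5.

day 5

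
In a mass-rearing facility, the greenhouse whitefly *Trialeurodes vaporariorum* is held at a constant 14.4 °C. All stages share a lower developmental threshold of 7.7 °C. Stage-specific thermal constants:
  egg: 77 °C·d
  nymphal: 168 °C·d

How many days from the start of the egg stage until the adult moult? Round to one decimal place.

Daily accumulation at 14.4 °C = 14.4 − 7.7 = 6.7 DD/day.
Total K = 77 + 168 = 245 DD.
Total duration = 245 / 6.7 = 36.567 ≈ 36.6 days.

36.6 days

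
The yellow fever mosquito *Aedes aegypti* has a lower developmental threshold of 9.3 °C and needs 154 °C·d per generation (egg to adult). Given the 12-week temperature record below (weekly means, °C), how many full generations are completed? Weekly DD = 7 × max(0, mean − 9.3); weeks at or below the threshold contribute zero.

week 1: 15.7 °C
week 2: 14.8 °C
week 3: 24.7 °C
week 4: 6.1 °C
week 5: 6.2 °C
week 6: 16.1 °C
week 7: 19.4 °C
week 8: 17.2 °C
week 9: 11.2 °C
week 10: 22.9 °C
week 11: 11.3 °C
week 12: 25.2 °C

3 generations

Weekly DD (7 × max(0, T̄ − 9.3)): 44.8, 38.5, 107.8, 0.0, 0.0, 47.6, 70.7, 55.3, 13.3, 95.2, 14.0, 111.3.
Season total = 598.5 DD.
Complete generations = ⌊598.5 / 154⌋ = 3.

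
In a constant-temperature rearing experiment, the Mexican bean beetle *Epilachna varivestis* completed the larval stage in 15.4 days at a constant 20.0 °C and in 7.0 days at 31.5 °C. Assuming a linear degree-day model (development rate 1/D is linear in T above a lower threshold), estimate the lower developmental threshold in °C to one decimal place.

10.4 °C

Under the model K = D·(T − T_b), so D₁·(T₁ − T_b) = D₂·(T₂ − T_b).
15.4·(20.0 − T_b) = 7.0·(31.5 − T_b)
T_b = (15.4·20.0 − 7.0·31.5) / (15.4 − 7.0) = 87.50 / 8.4 = 10.417 °C ≈ 10.4 °C.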